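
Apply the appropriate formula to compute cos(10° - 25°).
cos(10° - 25°) = cos 10° cos 25° + sin 10° sin 25° = (√6+√2)/4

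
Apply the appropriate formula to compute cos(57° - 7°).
cos(57° - 7°) = cos 57° cos 7° + sin 57° sin 7° = 0.6428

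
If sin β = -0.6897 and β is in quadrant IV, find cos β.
cos β = 0.7241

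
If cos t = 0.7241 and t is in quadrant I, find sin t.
sin t = 0.6897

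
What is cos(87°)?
cos(87°) = 0.05234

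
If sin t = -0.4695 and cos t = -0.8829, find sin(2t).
sin(2t) = 2 sin t cos t = 0.829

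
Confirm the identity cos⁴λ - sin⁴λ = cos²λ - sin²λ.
LHS = (cos²λ - sin²λ)(cos²λ + sin²λ) = (cos²λ - sin²λ) · 1 = cos²λ - sin²λ = RHS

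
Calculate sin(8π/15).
sin(8π/15) = 0.9945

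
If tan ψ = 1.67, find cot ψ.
cot ψ = 1/tan ψ = 0.5988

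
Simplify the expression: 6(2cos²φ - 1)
6(2cos²φ - 1) = 6(cos(2φ)) (using Double angle)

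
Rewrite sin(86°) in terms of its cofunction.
sin(86°) = cos(90° - 86°) = cos(4°)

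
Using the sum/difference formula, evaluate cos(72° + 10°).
cos(72° + 10°) = cos 72° cos 10° - sin 72° sin 10° = 0.1392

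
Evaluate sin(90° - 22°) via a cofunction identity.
sin(90° - 22°) = cos(22°) = 0.9272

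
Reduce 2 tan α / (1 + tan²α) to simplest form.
2 tan α / (1 + tan²α) = sin(2α) (using Double angle)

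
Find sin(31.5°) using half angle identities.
sin(31.5°) = √((1 - cos 63°)/2) = 0.5225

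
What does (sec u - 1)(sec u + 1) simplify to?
(sec u - 1)(sec u + 1) = tan²u (using Diff. of squares)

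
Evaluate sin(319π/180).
sin(319π/180) = -0.6561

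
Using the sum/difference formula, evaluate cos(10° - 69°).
cos(10° - 69°) = cos 10° cos 69° + sin 10° sin 69° = 0.515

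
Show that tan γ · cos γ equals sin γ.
LHS = (sin γ/cos γ) · cos γ = sin γ = RHS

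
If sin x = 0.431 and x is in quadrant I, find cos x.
cos x = 0.9024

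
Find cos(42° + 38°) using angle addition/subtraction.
cos(42° + 38°) = cos 42° cos 38° - sin 42° sin 38° = 0.1736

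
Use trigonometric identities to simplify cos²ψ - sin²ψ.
cos²ψ - sin²ψ = cos(2ψ) (using Double angle)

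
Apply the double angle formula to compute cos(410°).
cos(410°) = 2cos²205° - 1 = 0.6428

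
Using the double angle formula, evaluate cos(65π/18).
cos(65π/18) = cos²65π/36 - sin²65π/36 = 0.342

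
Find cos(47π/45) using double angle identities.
cos(47π/45) = 1 - 2sin²47π/90 = -0.9903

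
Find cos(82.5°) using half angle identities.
cos(82.5°) = √((1 + cos 165°)/2) = 0.1305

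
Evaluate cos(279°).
cos(279°) = 0.1564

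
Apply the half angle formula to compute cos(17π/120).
cos(17π/120) = √((1 + cos 17π/60)/2) = 0.9026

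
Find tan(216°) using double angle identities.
tan(216°) = 2 tan 108° / (1 - tan²108°) = 0.7265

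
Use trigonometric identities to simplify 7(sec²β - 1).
7(sec²β - 1) = 7(tan²β) (using Pythagorean identity)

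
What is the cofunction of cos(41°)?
cos(41°) = sin(90° - 41°) = sin(49°)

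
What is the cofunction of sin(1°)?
sin(1°) = cos(90° - 1°) = cos(89°)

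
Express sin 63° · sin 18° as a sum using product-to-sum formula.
sin 63° sin 18° = (1/2)[cos(63°-18°) - cos(63°+18°)]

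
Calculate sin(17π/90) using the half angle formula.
sin(17π/90) = √((1 - cos 17π/45)/2) = 0.5592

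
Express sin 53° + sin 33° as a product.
sin 53° + sin 33° = 2 sin(43°) cos(10°)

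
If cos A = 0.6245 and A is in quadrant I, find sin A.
sin A = 0.781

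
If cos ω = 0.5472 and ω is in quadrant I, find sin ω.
sin ω = 0.837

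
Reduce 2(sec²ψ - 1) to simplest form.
2(sec²ψ - 1) = 2(tan²ψ) (using Pythagorean identity)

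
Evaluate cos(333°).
cos(333°) = 0.891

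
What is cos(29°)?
cos(29°) = 0.8746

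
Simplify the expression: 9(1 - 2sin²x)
9(1 - 2sin²x) = 9(cos(2x)) (using Double angle)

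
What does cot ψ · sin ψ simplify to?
cot ψ · sin ψ = cos ψ (using Quotient identity)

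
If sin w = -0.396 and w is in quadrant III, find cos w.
cos w = -0.9183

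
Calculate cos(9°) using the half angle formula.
cos(9°) = √((1 + cos 18°)/2) = 0.9877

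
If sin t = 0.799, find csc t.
csc t = 1/sin t = 1.252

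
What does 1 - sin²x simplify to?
1 - sin²x = cos²x (using Pythagorean identity)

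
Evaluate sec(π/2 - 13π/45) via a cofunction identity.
sec(π/2 - 13π/45) = csc(13π/45) = 1.269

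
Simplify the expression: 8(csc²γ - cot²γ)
8(csc²γ - cot²γ) = 8 (using Pythagorean identity)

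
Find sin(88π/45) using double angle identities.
sin(88π/45) = 2 sin 44π/45 cos 44π/45 = -0.1392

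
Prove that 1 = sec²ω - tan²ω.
RHS = 1/cos²ω - sin²ω/cos²ω = (1 - sin²ω)/cos²ω = cos²ω/cos²ω = 1 = LHS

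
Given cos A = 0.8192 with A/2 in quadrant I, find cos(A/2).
cos(A/2) = ±√((1 + cos A)/2); positive since A/2 ∈ QI, so cos(A/2) = 0.9537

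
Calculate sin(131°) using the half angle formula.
sin(131°) = √((1 - cos 262°)/2) = 0.7547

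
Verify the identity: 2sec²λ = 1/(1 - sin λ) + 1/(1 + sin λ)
RHS = [(1 + sin λ) + (1 - sin λ)] / [(1 - sin λ)(1 + sin λ)] = 2/(1 - sin²λ) = 2/cos²λ = 2sec²λ = LHS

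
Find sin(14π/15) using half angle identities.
sin(14π/15) = √((1 - cos 28π/15)/2) = 0.2079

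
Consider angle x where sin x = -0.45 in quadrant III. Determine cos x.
cos x = ±√(1 - sin²x) = -0.893 (negative in QIII)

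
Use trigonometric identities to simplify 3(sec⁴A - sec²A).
3(sec⁴A - sec²A) = 3(tan⁴A + tan²A) (using Pythagorean)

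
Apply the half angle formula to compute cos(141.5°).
cos(141.5°) = -√((1 + cos 283°)/2) = -0.7826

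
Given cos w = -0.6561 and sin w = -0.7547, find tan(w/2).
tan(w/2) = sin w / (1 + cos w) = -2.195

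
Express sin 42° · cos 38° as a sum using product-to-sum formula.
sin 42° cos 38° = (1/2)[sin(42°+38°) + sin(42°-38°)]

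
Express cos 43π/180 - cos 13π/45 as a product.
cos 43π/180 - cos 13π/45 = -2 sin(19π/72) sin(-π/40)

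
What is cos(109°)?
cos(109°) = -0.3256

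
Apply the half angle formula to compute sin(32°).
sin(32°) = √((1 - cos 64°)/2) = 0.5299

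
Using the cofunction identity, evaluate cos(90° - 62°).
cos(90° - 62°) = sin(62°) = 0.8829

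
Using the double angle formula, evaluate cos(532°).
cos(532°) = cos²266° - sin²266° = -0.9903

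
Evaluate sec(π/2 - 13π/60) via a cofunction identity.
sec(π/2 - 13π/60) = csc(13π/60) = 1.589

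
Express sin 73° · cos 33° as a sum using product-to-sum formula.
sin 73° cos 33° = (1/2)[sin(73°+33°) + sin(73°-33°)]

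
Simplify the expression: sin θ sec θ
sin θ sec θ = tan θ (using Reciprocal + quotient)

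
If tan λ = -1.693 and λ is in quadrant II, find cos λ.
cos λ = -0.5086 (using tan²λ + 1 = sec²λ)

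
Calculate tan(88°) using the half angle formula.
tan(88°) = sin 176° / (1 + cos 176°) = 28.64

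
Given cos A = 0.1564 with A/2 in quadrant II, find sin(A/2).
sin(A/2) = ±√((1 - cos A)/2); positive since A/2 ∈ QII, so sin(A/2) = 0.6495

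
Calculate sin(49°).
sin(49°) = 0.7547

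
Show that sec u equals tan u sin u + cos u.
RHS = sin²u/cos u + cos u = (sin²u + cos²u)/cos u = 1/cos u = sec u = LHS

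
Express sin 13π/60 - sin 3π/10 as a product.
sin 13π/60 - sin 3π/10 = 2 cos(31π/120) sin(-π/24)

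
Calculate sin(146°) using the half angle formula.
sin(146°) = √((1 - cos 292°)/2) = 0.5592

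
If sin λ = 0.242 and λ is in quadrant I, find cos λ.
cos λ = 0.9703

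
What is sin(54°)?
sin(54°) = 0.809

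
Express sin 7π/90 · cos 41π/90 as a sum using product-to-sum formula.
sin 7π/90 cos 41π/90 = (1/2)[sin(7π/90+41π/90) + sin(7π/90-41π/90)]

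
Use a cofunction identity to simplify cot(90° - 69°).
cot(90° - 69°) = tan(69°)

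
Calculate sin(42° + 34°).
sin(42° + 34°) = sin 42° cos 34° + cos 42° sin 34° = 0.9703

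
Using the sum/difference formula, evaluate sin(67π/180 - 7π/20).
sin(67π/180 - 7π/20) = sin 67π/180 cos 7π/20 - cos 67π/180 sin 7π/20 = 0.06976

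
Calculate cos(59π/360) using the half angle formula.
cos(59π/360) = √((1 + cos 59π/180)/2) = 0.8704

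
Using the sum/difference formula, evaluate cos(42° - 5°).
cos(42° - 5°) = cos 42° cos 5° + sin 42° sin 5° = 0.7986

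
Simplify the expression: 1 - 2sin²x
1 - 2sin²x = cos(2x) (using Double angle)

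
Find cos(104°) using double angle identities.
cos(104°) = 2cos²52° - 1 = -0.2419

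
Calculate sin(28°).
sin(28°) = 0.4695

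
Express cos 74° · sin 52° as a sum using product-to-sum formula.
cos 74° sin 52° = (1/2)[sin(74°+52°) - sin(74°-52°)]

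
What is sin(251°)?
sin(251°) = -0.9455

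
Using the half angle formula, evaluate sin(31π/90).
sin(31π/90) = √((1 - cos 31π/45)/2) = 0.8829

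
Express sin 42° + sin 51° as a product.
sin 42° + sin 51° = 2 sin(46.5°) cos(-4.5°)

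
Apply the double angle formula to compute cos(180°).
cos(180°) = 2cos²90° - 1 = -1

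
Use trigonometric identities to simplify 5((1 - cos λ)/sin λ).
5((1 - cos λ)/sin λ) = 5(tan(λ/2)) (using Half angle)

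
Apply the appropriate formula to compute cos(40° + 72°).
cos(40° + 72°) = cos 40° cos 72° - sin 40° sin 72° = -0.3746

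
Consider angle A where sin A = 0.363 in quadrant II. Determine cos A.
cos A = ±√(1 - sin²A) = -0.9318 (negative in QII)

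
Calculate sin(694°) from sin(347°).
sin(694°) = 2 sin 347° cos 347° = -0.4384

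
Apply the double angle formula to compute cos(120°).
cos(120°) = cos²60° - sin²60° = -1/2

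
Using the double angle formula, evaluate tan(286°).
tan(286°) = 2 tan 143° / (1 - tan²143°) = -3.487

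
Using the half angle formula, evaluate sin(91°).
sin(91°) = √((1 - cos 182°)/2) = 0.9998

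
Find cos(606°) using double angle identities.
cos(606°) = cos²303° - sin²303° = -0.4067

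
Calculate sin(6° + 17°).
sin(6° + 17°) = sin 6° cos 17° + cos 6° sin 17° = 0.3907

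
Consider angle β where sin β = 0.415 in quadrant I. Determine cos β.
cos β = √(1 - sin²β) = 0.9098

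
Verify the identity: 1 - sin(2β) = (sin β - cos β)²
RHS = sin²β - 2 sin β cos β + cos²β = (sin²β + cos²β) - 2 sin β cos β = 1 - sin(2β) = LHS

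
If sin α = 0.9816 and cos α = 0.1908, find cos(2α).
cos(2α) = cos²α - sin²α = -0.9271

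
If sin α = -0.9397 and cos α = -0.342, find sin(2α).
sin(2α) = 2 sin α cos α = 0.6428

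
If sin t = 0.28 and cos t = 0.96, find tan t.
tan t = sin t / cos t = 0.2917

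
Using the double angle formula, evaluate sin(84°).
sin(84°) = 2 sin 42° cos 42° = 0.9945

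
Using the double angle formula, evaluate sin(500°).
sin(500°) = 2 sin 250° cos 250° = 0.6428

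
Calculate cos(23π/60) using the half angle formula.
cos(23π/60) = √((1 + cos 23π/30)/2) = 0.3584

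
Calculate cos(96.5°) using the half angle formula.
cos(96.5°) = -√((1 + cos 193°)/2) = -0.1132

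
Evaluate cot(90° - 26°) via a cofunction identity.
cot(90° - 26°) = tan(26°) = 0.4877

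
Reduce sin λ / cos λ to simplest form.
sin λ / cos λ = tan λ (using Quotient identity)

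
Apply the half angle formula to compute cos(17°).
cos(17°) = √((1 + cos 34°)/2) = 0.9563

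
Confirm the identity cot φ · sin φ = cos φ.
LHS = (cos φ/sin φ) · sin φ = cos φ = RHS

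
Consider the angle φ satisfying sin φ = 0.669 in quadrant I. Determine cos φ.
cos φ = √(1 - sin²φ) = 0.7433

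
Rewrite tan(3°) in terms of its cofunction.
tan(3°) = cot(90° - 3°) = cot(87°)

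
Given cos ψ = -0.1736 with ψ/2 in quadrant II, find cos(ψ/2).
cos(ψ/2) = ±√((1 + cos ψ)/2); negative since ψ/2 ∈ QII, so cos(ψ/2) = -0.6428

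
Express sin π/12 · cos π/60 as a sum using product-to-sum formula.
sin π/12 cos π/60 = (1/2)[sin(π/12+π/60) + sin(π/12-π/60)]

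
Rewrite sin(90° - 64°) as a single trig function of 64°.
sin(90° - 64°) = cos(64°)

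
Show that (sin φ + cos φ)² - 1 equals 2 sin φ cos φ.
LHS = sin²φ + 2 sin φ cos φ + cos²φ - 1 = (sin²φ + cos²φ) + 2 sin φ cos φ - 1 = 1 + 2 sin φ cos φ - 1 = 2 sin φ cos φ = RHS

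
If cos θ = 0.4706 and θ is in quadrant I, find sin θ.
sin θ = 0.8823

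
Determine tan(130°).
tan(130°) = -1.192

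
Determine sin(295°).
sin(295°) = -0.9063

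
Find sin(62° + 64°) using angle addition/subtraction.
sin(62° + 64°) = sin 62° cos 64° + cos 62° sin 64° = 0.809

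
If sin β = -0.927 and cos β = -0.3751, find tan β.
tan β = sin β / cos β = 2.471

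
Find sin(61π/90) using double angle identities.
sin(61π/90) = 2 sin 61π/180 cos 61π/180 = 0.848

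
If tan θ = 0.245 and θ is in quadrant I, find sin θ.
sin θ = 0.238 (using tan²θ + 1 = sec²θ)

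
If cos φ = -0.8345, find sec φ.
sec φ = 1/cos φ = -1.198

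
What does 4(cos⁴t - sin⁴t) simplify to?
4(cos⁴t - sin⁴t) = 4(cos(2t)) (using Factoring + double angle)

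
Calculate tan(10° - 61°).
tan(10° - 61°) = (tan 10° - tan 61°)/(1 + tan 10° tan 61°) = -1.235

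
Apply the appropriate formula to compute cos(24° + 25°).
cos(24° + 25°) = cos 24° cos 25° - sin 24° sin 25° = 0.6561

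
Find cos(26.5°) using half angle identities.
cos(26.5°) = √((1 + cos 53°)/2) = 0.8949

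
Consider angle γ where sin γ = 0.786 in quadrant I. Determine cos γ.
cos γ = √(1 - sin²γ) = 0.6182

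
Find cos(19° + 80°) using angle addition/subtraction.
cos(19° + 80°) = cos 19° cos 80° - sin 19° sin 80° = -0.1564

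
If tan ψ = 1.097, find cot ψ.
cot ψ = 1/tan ψ = 0.9116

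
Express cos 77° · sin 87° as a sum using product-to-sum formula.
cos 77° sin 87° = (1/2)[sin(77°+87°) - sin(77°-87°)]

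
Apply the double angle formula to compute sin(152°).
sin(152°) = 2 sin 76° cos 76° = 0.4695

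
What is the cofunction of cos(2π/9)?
cos(2π/9) = sin(π/2 - 2π/9) = sin(5π/18)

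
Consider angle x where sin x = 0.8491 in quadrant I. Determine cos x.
cos x = √(1 - sin²x) = 0.5282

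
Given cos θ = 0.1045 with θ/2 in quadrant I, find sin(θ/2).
sin(θ/2) = ±√((1 - cos θ)/2); positive since θ/2 ∈ QI, so sin(θ/2) = 0.6691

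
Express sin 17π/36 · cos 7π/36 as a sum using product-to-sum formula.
sin 17π/36 cos 7π/36 = (1/2)[sin(17π/36+7π/36) + sin(17π/36-7π/36)]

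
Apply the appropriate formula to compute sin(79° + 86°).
sin(79° + 86°) = sin 79° cos 86° + cos 79° sin 86° = (√6-√2)/4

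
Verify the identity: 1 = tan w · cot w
RHS = (sin w/cos w) · (cos w/sin w) = 1 = LHS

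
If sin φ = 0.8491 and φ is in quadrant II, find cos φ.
cos φ = -0.5282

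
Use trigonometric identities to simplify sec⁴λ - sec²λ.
sec⁴λ - sec²λ = tan⁴λ + tan²λ (using Pythagorean)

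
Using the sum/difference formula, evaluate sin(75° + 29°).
sin(75° + 29°) = sin 75° cos 29° + cos 75° sin 29° = 0.9703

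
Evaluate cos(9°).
cos(9°) = 0.9877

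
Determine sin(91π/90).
sin(91π/90) = -0.0349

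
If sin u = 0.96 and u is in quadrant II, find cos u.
cos u = -0.28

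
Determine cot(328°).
cot(328°) = -1.6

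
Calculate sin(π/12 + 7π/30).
sin(π/12 + 7π/30) = sin π/12 cos 7π/30 + cos π/12 sin 7π/30 = 0.8387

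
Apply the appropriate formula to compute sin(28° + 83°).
sin(28° + 83°) = sin 28° cos 83° + cos 28° sin 83° = 0.9336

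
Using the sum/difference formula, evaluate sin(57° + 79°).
sin(57° + 79°) = sin 57° cos 79° + cos 57° sin 79° = 0.6947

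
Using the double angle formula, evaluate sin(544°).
sin(544°) = 2 sin 272° cos 272° = -0.06976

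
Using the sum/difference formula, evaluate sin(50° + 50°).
sin(50° + 50°) = sin 50° cos 50° + cos 50° sin 50° = 0.9848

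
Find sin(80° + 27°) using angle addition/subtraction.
sin(80° + 27°) = sin 80° cos 27° + cos 80° sin 27° = 0.9563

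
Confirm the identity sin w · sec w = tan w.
LHS = sin w · (1/cos w) = sin w/cos w = tan w = RHS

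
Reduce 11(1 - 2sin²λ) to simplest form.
11(1 - 2sin²λ) = 11(cos(2λ)) (using Double angle)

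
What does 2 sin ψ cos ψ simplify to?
2 sin ψ cos ψ = sin(2ψ) (using Double angle)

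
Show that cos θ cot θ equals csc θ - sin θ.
RHS = 1/sin θ - sin θ = (1 - sin²θ)/sin θ = cos²θ/sin θ = cos θ · (cos θ/sin θ) = cos θ cot θ = LHS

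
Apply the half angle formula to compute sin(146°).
sin(146°) = √((1 - cos 292°)/2) = 0.5592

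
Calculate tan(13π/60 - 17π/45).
tan(13π/60 - 17π/45) = (tan 13π/60 - tan 17π/45)/(1 + tan 13π/60 tan 17π/45) = -0.5543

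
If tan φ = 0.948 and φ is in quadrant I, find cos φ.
cos φ = 0.7257 (using tan²φ + 1 = sec²φ)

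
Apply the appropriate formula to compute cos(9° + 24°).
cos(9° + 24°) = cos 9° cos 24° - sin 9° sin 24° = 0.8387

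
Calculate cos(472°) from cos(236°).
cos(472°) = 1 - 2sin²236° = -0.3746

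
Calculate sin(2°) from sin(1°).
sin(2°) = 2 sin 1° cos 1° = 0.0349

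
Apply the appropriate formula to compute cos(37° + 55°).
cos(37° + 55°) = cos 37° cos 55° - sin 37° sin 55° = -0.0349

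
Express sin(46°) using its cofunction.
sin(46°) = cos(90° - 46°) = cos(44°)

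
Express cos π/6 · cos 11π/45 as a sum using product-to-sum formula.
cos π/6 cos 11π/45 = (1/2)[cos(π/6-11π/45) + cos(π/6+11π/45)]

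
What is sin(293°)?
sin(293°) = -0.9205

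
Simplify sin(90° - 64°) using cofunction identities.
sin(90° - 64°) = cos(64°)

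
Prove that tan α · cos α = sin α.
LHS = (sin α/cos α) · cos α = sin α = RHS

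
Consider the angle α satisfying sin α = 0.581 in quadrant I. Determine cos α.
cos α = √(1 - sin²α) = 0.8139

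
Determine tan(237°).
tan(237°) = 1.54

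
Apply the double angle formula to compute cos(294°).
cos(294°) = cos²147° - sin²147° = 0.4067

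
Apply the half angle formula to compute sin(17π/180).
sin(17π/180) = √((1 - cos 17π/90)/2) = 0.2924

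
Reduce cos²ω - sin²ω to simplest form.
cos²ω - sin²ω = cos(2ω) (using Double angle)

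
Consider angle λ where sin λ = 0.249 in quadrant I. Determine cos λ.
cos λ = √(1 - sin²λ) = 0.9685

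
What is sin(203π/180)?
sin(203π/180) = -0.3907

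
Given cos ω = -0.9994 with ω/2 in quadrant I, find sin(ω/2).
sin(ω/2) = ±√((1 - cos ω)/2); positive since ω/2 ∈ QI, so sin(ω/2) = 0.9998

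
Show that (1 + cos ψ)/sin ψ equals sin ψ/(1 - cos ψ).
RHS = sin ψ(1 + cos ψ) / ((1 - cos ψ)(1 + cos ψ)) = sin ψ(1 + cos ψ) / (1 - cos²ψ) = sin ψ(1 + cos ψ) / sin²ψ = (1 + cos ψ)/sin ψ = LHS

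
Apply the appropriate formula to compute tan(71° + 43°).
tan(71° + 43°) = (tan 71° + tan 43°)/(1 - tan 71° tan 43°) = -2.246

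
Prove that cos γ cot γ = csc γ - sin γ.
RHS = 1/sin γ - sin γ = (1 - sin²γ)/sin γ = cos²γ/sin γ = cos γ · (cos γ/sin γ) = cos γ cot γ = LHS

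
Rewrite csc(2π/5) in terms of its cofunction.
csc(2π/5) = sec(π/2 - 2π/5) = sec(π/10)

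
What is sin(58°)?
sin(58°) = 0.848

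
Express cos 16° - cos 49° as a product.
cos 16° - cos 49° = -2 sin(32.5°) sin(-16.5°)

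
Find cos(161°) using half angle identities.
cos(161°) = -√((1 + cos 322°)/2) = -0.9455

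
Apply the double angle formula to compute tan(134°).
tan(134°) = 2 tan 67° / (1 - tan²67°) = -1.036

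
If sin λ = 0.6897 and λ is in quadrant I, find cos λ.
cos λ = 0.7241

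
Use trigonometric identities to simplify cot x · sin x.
cot x · sin x = cos x (using Quotient identity)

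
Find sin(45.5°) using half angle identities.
sin(45.5°) = √((1 - cos 91°)/2) = 0.7133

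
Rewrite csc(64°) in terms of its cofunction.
csc(64°) = sec(90° - 64°) = sec(26°)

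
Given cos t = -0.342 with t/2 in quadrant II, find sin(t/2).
sin(t/2) = ±√((1 - cos t)/2); positive since t/2 ∈ QII, so sin(t/2) = 0.8191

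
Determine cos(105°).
cos(105°) = -(√6-√2)/4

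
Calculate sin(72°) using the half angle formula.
sin(72°) = √((1 - cos 144°)/2) = 0.9511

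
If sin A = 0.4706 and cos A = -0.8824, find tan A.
tan A = sin A / cos A = -0.5333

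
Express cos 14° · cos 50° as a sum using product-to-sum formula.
cos 14° cos 50° = (1/2)[cos(14°-50°) + cos(14°+50°)]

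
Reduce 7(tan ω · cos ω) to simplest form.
7(tan ω · cos ω) = 7(sin ω) (using Quotient identity)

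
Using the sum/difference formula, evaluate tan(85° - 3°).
tan(85° - 3°) = (tan 85° - tan 3°)/(1 + tan 85° tan 3°) = 7.115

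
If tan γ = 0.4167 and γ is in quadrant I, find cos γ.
cos γ = 0.9231 (using tan²γ + 1 = sec²γ)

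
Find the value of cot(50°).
cot(50°) = 0.8391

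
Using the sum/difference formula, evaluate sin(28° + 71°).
sin(28° + 71°) = sin 28° cos 71° + cos 28° sin 71° = 0.9877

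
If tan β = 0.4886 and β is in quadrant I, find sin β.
sin β = 0.439 (using tan²β + 1 = sec²β)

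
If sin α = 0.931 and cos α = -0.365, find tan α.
tan α = sin α / cos α = -2.551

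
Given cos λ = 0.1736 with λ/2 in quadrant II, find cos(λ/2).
cos(λ/2) = ±√((1 + cos λ)/2); negative since λ/2 ∈ QII, so cos(λ/2) = -0.766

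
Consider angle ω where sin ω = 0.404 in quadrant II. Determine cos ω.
cos ω = ±√(1 - sin²ω) = -0.9148 (negative in QII)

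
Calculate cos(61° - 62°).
cos(61° - 62°) = cos 61° cos 62° + sin 61° sin 62° = 0.9998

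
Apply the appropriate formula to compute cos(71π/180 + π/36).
cos(71π/180 + π/36) = cos 71π/180 cos π/36 - sin 71π/180 sin π/36 = 0.2419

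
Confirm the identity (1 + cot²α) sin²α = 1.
LHS = csc²α · sin²α = (1/sin²α) · sin²α = 1 = RHS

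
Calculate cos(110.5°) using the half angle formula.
cos(110.5°) = -√((1 + cos 221°)/2) = -0.3502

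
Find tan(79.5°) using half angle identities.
tan(79.5°) = sin 159° / (1 + cos 159°) = 5.396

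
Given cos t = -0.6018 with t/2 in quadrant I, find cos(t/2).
cos(t/2) = ±√((1 + cos t)/2); positive since t/2 ∈ QI, so cos(t/2) = 0.4462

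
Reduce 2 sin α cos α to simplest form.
2 sin α cos α = sin(2α) (using Double angle)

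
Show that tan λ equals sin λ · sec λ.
RHS = sin λ · (1/cos λ) = sin λ/cos λ = tan λ = LHS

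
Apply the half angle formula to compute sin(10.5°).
sin(10.5°) = √((1 - cos 21°)/2) = 0.1822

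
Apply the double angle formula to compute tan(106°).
tan(106°) = 2 tan 53° / (1 - tan²53°) = -3.487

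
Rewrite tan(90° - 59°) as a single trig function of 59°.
tan(90° - 59°) = cot(59°)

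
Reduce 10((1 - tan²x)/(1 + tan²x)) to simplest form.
10((1 - tan²x)/(1 + tan²x)) = 10(cos(2x)) (using Double angle)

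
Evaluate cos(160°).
cos(160°) = -0.9397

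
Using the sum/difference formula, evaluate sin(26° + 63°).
sin(26° + 63°) = sin 26° cos 63° + cos 26° sin 63° = 0.9998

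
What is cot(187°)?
cot(187°) = 8.144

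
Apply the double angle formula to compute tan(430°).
tan(430°) = 2 tan 215° / (1 - tan²215°) = 2.747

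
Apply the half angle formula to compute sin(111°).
sin(111°) = √((1 - cos 222°)/2) = 0.9336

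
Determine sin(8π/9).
sin(8π/9) = 0.342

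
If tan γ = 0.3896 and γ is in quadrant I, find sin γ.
sin γ = 0.363 (using tan²γ + 1 = sec²γ)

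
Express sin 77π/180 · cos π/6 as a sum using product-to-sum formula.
sin 77π/180 cos π/6 = (1/2)[sin(77π/180+π/6) + sin(77π/180-π/6)]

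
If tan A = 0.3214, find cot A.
cot A = 1/tan A = 3.111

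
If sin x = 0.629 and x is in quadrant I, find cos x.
cos x = 0.7774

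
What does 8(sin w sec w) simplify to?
8(sin w sec w) = 8(tan w) (using Reciprocal + quotient)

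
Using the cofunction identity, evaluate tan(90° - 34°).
tan(90° - 34°) = cot(34°) = 1.483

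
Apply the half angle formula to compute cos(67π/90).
cos(67π/90) = -√((1 + cos 67π/45)/2) = -0.6947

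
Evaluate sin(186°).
sin(186°) = -0.1045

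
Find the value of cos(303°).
cos(303°) = 0.5446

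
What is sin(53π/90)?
sin(53π/90) = 0.9613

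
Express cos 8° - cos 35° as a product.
cos 8° - cos 35° = -2 sin(21.5°) sin(-13.5°)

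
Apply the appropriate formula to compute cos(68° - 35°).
cos(68° - 35°) = cos 68° cos 35° + sin 68° sin 35° = 0.8387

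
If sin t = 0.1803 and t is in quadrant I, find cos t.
cos t = 0.9836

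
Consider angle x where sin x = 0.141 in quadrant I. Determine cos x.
cos x = √(1 - sin²x) = 0.99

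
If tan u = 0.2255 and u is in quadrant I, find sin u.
sin u = 0.22 (using tan²u + 1 = sec²u)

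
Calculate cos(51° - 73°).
cos(51° - 73°) = cos 51° cos 73° + sin 51° sin 73° = 0.9272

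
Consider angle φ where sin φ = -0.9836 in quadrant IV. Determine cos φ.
cos φ = √(1 - sin²φ) = 0.1804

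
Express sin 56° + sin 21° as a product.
sin 56° + sin 21° = 2 sin(38.5°) cos(17.5°)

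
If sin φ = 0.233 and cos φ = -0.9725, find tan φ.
tan φ = sin φ / cos φ = -0.2396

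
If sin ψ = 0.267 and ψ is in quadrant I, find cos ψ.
cos ψ = 0.9637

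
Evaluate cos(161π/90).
cos(161π/90) = 0.788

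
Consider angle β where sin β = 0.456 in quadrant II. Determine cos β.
cos β = ±√(1 - sin²β) = -0.89 (negative in QII)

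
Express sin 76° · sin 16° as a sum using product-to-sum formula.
sin 76° sin 16° = (1/2)[cos(76°-16°) - cos(76°+16°)]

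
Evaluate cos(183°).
cos(183°) = -0.9986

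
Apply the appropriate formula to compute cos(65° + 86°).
cos(65° + 86°) = cos 65° cos 86° - sin 65° sin 86° = -0.8746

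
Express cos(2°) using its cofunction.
cos(2°) = sin(90° - 2°) = sin(88°)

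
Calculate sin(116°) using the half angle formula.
sin(116°) = √((1 - cos 232°)/2) = 0.8988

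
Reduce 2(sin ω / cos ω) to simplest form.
2(sin ω / cos ω) = 2(tan ω) (using Quotient identity)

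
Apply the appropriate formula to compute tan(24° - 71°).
tan(24° - 71°) = (tan 24° - tan 71°)/(1 + tan 24° tan 71°) = -1.072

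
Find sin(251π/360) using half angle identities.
sin(251π/360) = √((1 - cos 251π/180)/2) = 0.8141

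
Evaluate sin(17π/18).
sin(17π/18) = 0.1736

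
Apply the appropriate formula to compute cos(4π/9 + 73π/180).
cos(4π/9 + 73π/180) = cos 4π/9 cos 73π/180 - sin 4π/9 sin 73π/180 = -0.891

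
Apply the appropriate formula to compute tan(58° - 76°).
tan(58° - 76°) = (tan 58° - tan 76°)/(1 + tan 58° tan 76°) = -0.3249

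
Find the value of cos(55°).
cos(55°) = 0.5736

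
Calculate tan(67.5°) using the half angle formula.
tan(67.5°) = sin 135° / (1 + cos 135°) = √2+1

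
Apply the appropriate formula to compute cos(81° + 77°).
cos(81° + 77°) = cos 81° cos 77° - sin 81° sin 77° = -0.9272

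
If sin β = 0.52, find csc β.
csc β = 1/sin β = 1.923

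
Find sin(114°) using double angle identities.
sin(114°) = 2 sin 57° cos 57° = 0.9135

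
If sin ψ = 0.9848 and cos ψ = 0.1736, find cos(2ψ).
cos(2ψ) = cos²ψ - sin²ψ = -0.9397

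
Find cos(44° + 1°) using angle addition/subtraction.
cos(44° + 1°) = cos 44° cos 1° - sin 44° sin 1° = √2/2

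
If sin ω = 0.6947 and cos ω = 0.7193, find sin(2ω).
sin(2ω) = 2 sin ω cos ω = 0.9994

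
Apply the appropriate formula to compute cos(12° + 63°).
cos(12° + 63°) = cos 12° cos 63° - sin 12° sin 63° = (√6-√2)/4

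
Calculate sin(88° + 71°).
sin(88° + 71°) = sin 88° cos 71° + cos 88° sin 71° = 0.3584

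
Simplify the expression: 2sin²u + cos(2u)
2sin²u + cos(2u) = 1 (using Double angle)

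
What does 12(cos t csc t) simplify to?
12(cos t csc t) = 12(cot t) (using Reciprocal + quotient)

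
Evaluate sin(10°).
sin(10°) = 0.1736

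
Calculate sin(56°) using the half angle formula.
sin(56°) = √((1 - cos 112°)/2) = 0.829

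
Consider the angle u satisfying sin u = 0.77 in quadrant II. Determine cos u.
cos u = ±√(1 - sin²u) = -0.638 (negative in QII)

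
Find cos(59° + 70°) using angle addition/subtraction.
cos(59° + 70°) = cos 59° cos 70° - sin 59° sin 70° = -0.6293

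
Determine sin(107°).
sin(107°) = 0.9563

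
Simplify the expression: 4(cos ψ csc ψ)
4(cos ψ csc ψ) = 4(cot ψ) (using Reciprocal + quotient)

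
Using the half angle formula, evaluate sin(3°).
sin(3°) = √((1 - cos 6°)/2) = 0.05234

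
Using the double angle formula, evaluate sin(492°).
sin(492°) = 2 sin 246° cos 246° = 0.7431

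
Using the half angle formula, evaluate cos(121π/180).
cos(121π/180) = -√((1 + cos 121π/90)/2) = -0.515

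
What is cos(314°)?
cos(314°) = 0.6947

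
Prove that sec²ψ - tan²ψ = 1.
LHS = 1/cos²ψ - sin²ψ/cos²ψ = (1 - sin²ψ)/cos²ψ = cos²ψ/cos²ψ = 1 = RHS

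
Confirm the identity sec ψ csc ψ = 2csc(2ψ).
RHS = 2/sin(2ψ) = 2/(2 sin ψ cos ψ) = 1/(sin ψ cos ψ) = (1/cos ψ)(1/sin ψ) = sec ψ csc ψ = LHS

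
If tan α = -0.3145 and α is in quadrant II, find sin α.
sin α = 0.3 (using tan²α + 1 = sec²α)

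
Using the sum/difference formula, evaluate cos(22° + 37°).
cos(22° + 37°) = cos 22° cos 37° - sin 22° sin 37° = 0.515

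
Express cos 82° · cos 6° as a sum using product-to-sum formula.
cos 82° cos 6° = (1/2)[cos(82°-6°) + cos(82°+6°)]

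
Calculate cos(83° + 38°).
cos(83° + 38°) = cos 83° cos 38° - sin 83° sin 38° = -0.515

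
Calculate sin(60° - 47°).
sin(60° - 47°) = sin 60° cos 47° - cos 60° sin 47° = 0.225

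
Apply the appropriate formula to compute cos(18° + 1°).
cos(18° + 1°) = cos 18° cos 1° - sin 18° sin 1° = 0.9455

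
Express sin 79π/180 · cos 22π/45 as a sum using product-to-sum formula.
sin 79π/180 cos 22π/45 = (1/2)[sin(79π/180+22π/45) + sin(79π/180-22π/45)]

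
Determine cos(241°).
cos(241°) = -0.4848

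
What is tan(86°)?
tan(86°) = 14.3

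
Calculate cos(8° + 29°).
cos(8° + 29°) = cos 8° cos 29° - sin 8° sin 29° = 0.7986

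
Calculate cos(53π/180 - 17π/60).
cos(53π/180 - 17π/60) = cos 53π/180 cos 17π/60 + sin 53π/180 sin 17π/60 = 0.9994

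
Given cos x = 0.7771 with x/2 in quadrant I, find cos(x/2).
cos(x/2) = ±√((1 + cos x)/2); positive since x/2 ∈ QI, so cos(x/2) = 0.9426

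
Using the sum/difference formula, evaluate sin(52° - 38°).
sin(52° - 38°) = sin 52° cos 38° - cos 52° sin 38° = 0.2419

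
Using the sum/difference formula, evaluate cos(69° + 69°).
cos(69° + 69°) = cos 69° cos 69° - sin 69° sin 69° = -0.7431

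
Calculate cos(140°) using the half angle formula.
cos(140°) = -√((1 + cos 280°)/2) = -0.766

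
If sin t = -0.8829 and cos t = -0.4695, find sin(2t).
sin(2t) = 2 sin t cos t = 0.829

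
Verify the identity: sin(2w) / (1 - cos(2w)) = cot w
LHS = 2 sin w cos w / (2sin²w) = cos w/sin w = cot w = RHS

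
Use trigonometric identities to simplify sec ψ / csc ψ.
sec ψ / csc ψ = tan ψ (using Reciprocal identities)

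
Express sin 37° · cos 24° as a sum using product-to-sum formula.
sin 37° cos 24° = (1/2)[sin(37°+24°) + sin(37°-24°)]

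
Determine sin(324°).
sin(324°) = -0.5878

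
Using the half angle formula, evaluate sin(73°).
sin(73°) = √((1 - cos 146°)/2) = 0.9563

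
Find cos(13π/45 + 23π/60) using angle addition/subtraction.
cos(13π/45 + 23π/60) = cos 13π/45 cos 23π/60 - sin 13π/45 sin 23π/60 = -0.515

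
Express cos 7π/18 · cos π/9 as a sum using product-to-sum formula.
cos 7π/18 cos π/9 = (1/2)[cos(7π/18-π/9) + cos(7π/18+π/9)]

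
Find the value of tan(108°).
tan(108°) = -3.078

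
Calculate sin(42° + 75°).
sin(42° + 75°) = sin 42° cos 75° + cos 42° sin 75° = 0.891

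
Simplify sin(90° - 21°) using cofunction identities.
sin(90° - 21°) = cos(21°)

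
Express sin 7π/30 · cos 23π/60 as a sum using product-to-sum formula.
sin 7π/30 cos 23π/60 = (1/2)[sin(7π/30+23π/60) + sin(7π/30-23π/60)]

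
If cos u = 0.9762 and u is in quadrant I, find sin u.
sin u = 0.2169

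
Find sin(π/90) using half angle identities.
sin(π/90) = √((1 - cos π/45)/2) = 0.0349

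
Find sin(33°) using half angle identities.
sin(33°) = √((1 - cos 66°)/2) = 0.5446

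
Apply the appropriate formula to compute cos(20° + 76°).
cos(20° + 76°) = cos 20° cos 76° - sin 20° sin 76° = -0.1045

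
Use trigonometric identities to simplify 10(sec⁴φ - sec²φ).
10(sec⁴φ - sec²φ) = 10(tan⁴φ + tan²φ) (using Pythagorean)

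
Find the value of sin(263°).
sin(263°) = -0.9925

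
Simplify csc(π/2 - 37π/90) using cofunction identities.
csc(π/2 - 37π/90) = sec(37π/90)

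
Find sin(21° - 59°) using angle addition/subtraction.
sin(21° - 59°) = sin 21° cos 59° - cos 21° sin 59° = -0.6157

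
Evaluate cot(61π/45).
cot(61π/45) = 0.4877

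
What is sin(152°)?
sin(152°) = 0.4695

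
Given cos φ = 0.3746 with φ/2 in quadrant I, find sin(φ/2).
sin(φ/2) = ±√((1 - cos φ)/2); positive since φ/2 ∈ QI, so sin(φ/2) = 0.5592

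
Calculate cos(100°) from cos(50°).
cos(100°) = cos²50° - sin²50° = -0.1736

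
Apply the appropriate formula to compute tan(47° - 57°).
tan(47° - 57°) = (tan 47° - tan 57°)/(1 + tan 47° tan 57°) = -0.1763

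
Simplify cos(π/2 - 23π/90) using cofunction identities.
cos(π/2 - 23π/90) = sin(23π/90)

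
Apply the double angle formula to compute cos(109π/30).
cos(109π/30) = cos²109π/60 - sin²109π/60 = 0.4067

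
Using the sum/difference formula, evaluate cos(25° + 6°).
cos(25° + 6°) = cos 25° cos 6° - sin 25° sin 6° = 0.8572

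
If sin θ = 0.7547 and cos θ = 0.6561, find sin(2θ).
sin(2θ) = 2 sin θ cos θ = 0.9903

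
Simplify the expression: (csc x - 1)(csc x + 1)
(csc x - 1)(csc x + 1) = cot²x (using Diff. of squares)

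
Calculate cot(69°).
cot(69°) = 0.3839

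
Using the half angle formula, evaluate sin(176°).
sin(176°) = √((1 - cos 352°)/2) = 0.06976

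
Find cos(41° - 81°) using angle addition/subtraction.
cos(41° - 81°) = cos 41° cos 81° + sin 41° sin 81° = 0.766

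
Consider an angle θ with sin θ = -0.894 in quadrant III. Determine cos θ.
cos θ = ±√(1 - sin²θ) = -0.4481 (negative in QIII)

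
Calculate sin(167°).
sin(167°) = 0.225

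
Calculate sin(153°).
sin(153°) = 0.454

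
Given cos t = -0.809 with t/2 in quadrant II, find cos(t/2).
cos(t/2) = ±√((1 + cos t)/2); negative since t/2 ∈ QII, so cos(t/2) = -0.309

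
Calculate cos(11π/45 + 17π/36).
cos(11π/45 + 17π/36) = cos 11π/45 cos 17π/36 - sin 11π/45 sin 17π/36 = -0.6293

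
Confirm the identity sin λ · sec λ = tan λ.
LHS = sin λ · (1/cos λ) = sin λ/cos λ = tan λ = RHS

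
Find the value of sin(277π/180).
sin(277π/180) = -0.9925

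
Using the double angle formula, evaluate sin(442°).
sin(442°) = 2 sin 221° cos 221° = 0.9903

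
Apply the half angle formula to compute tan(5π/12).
tan(5π/12) = sin 5π/6 / (1 + cos 5π/6) = 2+√3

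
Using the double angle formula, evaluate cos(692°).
cos(692°) = 2cos²346° - 1 = 0.8829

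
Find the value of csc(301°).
csc(301°) = -1.167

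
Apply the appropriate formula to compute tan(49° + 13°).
tan(49° + 13°) = (tan 49° + tan 13°)/(1 - tan 49° tan 13°) = 1.881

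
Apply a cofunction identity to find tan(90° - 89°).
tan(90° - 89°) = cot(89°) = 0.01746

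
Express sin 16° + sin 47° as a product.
sin 16° + sin 47° = 2 sin(31.5°) cos(-15.5°)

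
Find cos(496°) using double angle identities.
cos(496°) = cos²248° - sin²248° = -0.7193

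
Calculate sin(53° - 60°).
sin(53° - 60°) = sin 53° cos 60° - cos 53° sin 60° = -0.1219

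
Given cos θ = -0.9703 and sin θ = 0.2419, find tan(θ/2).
tan(θ/2) = sin θ / (1 + cos θ) = 8.145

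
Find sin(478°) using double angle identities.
sin(478°) = 2 sin 239° cos 239° = 0.8829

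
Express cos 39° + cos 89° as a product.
cos 39° + cos 89° = 2 cos(64°) cos(-25°)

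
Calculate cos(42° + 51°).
cos(42° + 51°) = cos 42° cos 51° - sin 42° sin 51° = -0.05234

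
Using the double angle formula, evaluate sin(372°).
sin(372°) = 2 sin 186° cos 186° = 0.2079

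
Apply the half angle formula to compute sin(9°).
sin(9°) = √((1 - cos 18°)/2) = 0.1564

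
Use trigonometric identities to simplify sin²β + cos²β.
sin²β + cos²β = 1 (using Pythagorean identity)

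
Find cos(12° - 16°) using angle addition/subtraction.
cos(12° - 16°) = cos 12° cos 16° + sin 12° sin 16° = 0.9976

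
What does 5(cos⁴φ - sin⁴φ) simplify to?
5(cos⁴φ - sin⁴φ) = 5(cos(2φ)) (using Factoring + double angle)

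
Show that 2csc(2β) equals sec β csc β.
LHS = 2/sin(2β) = 2/(2 sin β cos β) = 1/(sin β cos β) = (1/cos β)(1/sin β) = sec β csc β = RHS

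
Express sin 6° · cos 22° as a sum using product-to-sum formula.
sin 6° cos 22° = (1/2)[sin(6°+22°) + sin(6°-22°)]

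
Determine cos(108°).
cos(108°) = -0.309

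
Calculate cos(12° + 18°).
cos(12° + 18°) = cos 12° cos 18° - sin 12° sin 18° = √3/2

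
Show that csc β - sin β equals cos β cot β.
LHS = 1/sin β - sin β = (1 - sin²β)/sin β = cos²β/sin β = cos β · (cos β/sin β) = cos β cot β = RHS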